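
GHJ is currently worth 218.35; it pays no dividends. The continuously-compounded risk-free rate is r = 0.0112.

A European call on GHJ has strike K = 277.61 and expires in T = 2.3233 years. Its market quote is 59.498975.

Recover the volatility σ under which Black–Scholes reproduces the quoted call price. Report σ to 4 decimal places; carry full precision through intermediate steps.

At σ = 0.5786 the Black–Scholes value reproduces the quote:
σ√T = 0.5786·√2.3233 = 0.881924
d₁ = (ln(S/K) + (r+σ²/2)T) / (σ√T) = (ln(218.35/277.61) + (0.0112+0.5786²/2)·2.3233) / 0.881924 = (-0.240118 + 0.414916) / 0.881924 = 0.198201
d₂ = d₁ − σ√T = 0.198201 − 0.881924 = -0.683723
e^{−rT} = 0.974315
N(d₁) = 0.578556,  N(d₂) = 0.247075
V = S·N(d₁) − K·e^{−rT}·N(d₂) = 126.327687 − 66.828713 = 59.498975 (the quoted price), and the Black–Scholes price is strictly increasing in σ, so σ is unique

sigma = 0.5786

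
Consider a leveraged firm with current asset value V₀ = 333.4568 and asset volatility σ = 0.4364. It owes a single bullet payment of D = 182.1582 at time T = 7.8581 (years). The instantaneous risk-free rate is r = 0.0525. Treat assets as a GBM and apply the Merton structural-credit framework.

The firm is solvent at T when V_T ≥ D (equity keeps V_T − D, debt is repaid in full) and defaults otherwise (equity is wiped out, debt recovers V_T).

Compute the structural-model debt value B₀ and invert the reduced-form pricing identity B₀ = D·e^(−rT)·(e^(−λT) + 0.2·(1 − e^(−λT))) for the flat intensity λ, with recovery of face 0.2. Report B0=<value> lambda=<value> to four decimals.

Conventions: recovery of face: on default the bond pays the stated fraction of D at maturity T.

B0=95.6195 lambda=0.0381

With assets at 333.4568 and a single debt payment of 182.1582 at 7.8581 years:
d₁ = [ln(V₀/D) + (r + σ²/2)T] / (σ√T)
   = [ln(333.4568/182.1582) + (0.0525 + 0.5·0.4364²)·7.8581] / (0.4364·√7.8581)
   = [0.604638 + 1.160818] / 1.223330 = 1.443156
d₂ = d₁ − σ√T = 1.443156 − 1.223330 = 0.219826
N(d₁) = 0.925512,  N(d₂) = 0.586997,  e^(−rT) = 0.661960
E₀ = V₀·N(d₁) − D·e^(−rT)·N(d₂)
   = 333.4568·0.925512 − 182.1582·0.661960·0.586997 = 237.837270
B₀ = V₀ − E₀ = 333.4568 − 237.837270 = 95.619530
e^(−λT) = (B₀·e^(rT)/D − 0.2)/(1 − 0.2) = (95.6195·1.510665/182.1582 − 0.2)/0.8 = 0.74123369
λ = −ln(0.74123369)/7.8581 = 0.038106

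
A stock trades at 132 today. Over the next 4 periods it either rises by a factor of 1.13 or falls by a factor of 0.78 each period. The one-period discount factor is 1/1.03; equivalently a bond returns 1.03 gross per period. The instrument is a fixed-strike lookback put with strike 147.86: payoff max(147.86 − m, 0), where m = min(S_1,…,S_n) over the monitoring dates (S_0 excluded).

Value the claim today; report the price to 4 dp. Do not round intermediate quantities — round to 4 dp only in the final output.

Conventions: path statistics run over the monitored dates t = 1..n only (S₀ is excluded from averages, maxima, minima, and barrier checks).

Set p* = 0.7143 (from d < R < u); the path-dependent value is the discounted p*-expectation over all price paths.
Enumerate all 2^4 = 16 price paths (U = up ×1.13, D = down ×0.78); each path with k up-moves has probability p*^k·(1−p*)^(4−k).
DDDD: m=48.8599, payoff=99.0001, prob=0.006664
UDDD: m=70.7842, payoff=77.0758, prob=0.016660
DUDD: m=70.7842, payoff=77.0758, prob=0.016660
UUDD: m=102.5463, payoff=45.3137, prob=0.041649
DDUD: m=70.7842, payoff=77.0758, prob=0.016660
UDUD: m=102.5463, payoff=45.3137, prob=0.041649
DUUD: m=102.5463, payoff=45.3137, prob=0.041649
UUUD: m=148.5607, payoff=0.0000, prob=0.104123
DDDU: m=62.6409, payoff=85.2191, prob=0.016660
UDDU: m=90.7489, payoff=57.1111, prob=0.041649
DUDU: m=90.7489, payoff=57.1111, prob=0.041649
UUDU: m=131.4696, payoff=16.3904, prob=0.104123
DDUU: m=80.3088, payoff=67.5512, prob=0.041649
UDUU: m=116.3448, payoff=31.5152, prob=0.104123
DUUU: m=102.9600, payoff=44.9000, prob=0.104123
UUUU: m=149.1600, payoff=0.0000, prob=0.260308
Price = Σ prob·payoff / R^4 = 28.827447 / 1.125509 = 25.6128

price = 25.6128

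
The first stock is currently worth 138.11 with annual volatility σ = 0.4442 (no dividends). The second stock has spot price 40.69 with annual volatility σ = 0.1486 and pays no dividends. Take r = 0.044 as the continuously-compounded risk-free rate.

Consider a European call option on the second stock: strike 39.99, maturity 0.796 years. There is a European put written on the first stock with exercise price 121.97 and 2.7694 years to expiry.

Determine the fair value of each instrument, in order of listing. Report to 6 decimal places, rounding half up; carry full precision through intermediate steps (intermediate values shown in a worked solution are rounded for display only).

[the second stock call K=39.99]
σ√T = 0.1486·√0.796 = 0.132579
d₁ = (ln(S/K) + (r+σ²/2)T) / (σ√T) = (ln(40.69/39.99) + (0.044+0.1486²/2)·0.796) / 0.132579 = (0.017353 + 0.043813) / 0.132579 = 0.461351
d₂ = d₁ − σ√T = 0.461351 − 0.132579 = 0.328772
e^{−rT} = 0.965582
N(d₁) = 0.677727,  N(d₂) = 0.628836
price = S·N(d₁) − K·e^{−rT}·N(d₂) = 27.576698 − 24.281642 = 3.295056
[the first stock put K=121.97]
σ√T = 0.4442·√2.7694 = 0.739216
d₁ = (ln(S/K) + (r+σ²/2)T) / (σ√T) = (ln(138.11/121.97) + (0.044+0.4442²/2)·2.7694) / 0.739216 = (0.124275 + 0.395074) / 0.739216 = 0.702567
d₂ = d₁ − σ√T = 0.702567 − 0.739216 = -0.036649
e^{−rT} = 0.885278
N(−d₁) = 0.241163,  N(−d₂) = 0.514617
price = K·e^{−rT}·N(−d₂) − S·N(−d₁) = 55.567026 − 33.306977 = 22.260049

price(the second stock call K=39.99) = 3.295056
price(the first stock put K=121.97) = 22.260049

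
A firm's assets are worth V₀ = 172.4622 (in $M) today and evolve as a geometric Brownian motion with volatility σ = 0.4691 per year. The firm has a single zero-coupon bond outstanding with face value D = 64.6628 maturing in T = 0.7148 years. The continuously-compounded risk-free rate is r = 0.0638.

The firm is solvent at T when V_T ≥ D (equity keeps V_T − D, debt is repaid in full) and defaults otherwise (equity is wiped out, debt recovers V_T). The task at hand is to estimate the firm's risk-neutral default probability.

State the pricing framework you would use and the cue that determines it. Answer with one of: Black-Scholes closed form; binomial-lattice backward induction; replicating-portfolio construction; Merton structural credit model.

framework: Merton structural credit model

Key observation: assets follow a GBM and default happens iff V_T < 64.6628; valuing claims on that split (equity as a call, risky debt as the residual) is the structural model's definition.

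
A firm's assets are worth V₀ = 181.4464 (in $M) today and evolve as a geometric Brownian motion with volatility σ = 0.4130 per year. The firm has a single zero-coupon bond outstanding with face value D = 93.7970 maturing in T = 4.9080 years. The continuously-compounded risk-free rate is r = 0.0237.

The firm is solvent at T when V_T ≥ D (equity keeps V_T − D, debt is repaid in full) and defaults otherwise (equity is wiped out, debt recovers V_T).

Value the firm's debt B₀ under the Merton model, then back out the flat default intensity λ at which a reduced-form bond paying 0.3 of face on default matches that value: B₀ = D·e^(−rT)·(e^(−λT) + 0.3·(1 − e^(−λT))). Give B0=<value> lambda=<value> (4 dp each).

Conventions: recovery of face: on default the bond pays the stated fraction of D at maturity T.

B0=71.8281 lambda=0.0454

Work the structural quantities from V₀ = 181.4464 against face 93.7970:
d₁ = [ln(V₀/D) + (r + σ²/2)T] / (σ√T)
   = [ln(181.4464/93.7970) + (0.0237 + 0.5·0.4130²)·4.9080] / (0.4130·√4.9080)
   = [0.659827 + 0.534896] / 0.914960 = 1.305765
d₂ = d₁ − σ√T = 1.305765 − 0.914960 = 0.390805
N(d₁) = 0.904184,  N(d₂) = 0.652029,  e^(−rT) = 0.890191
E₀ = V₀·N(d₁) − D·e^(−rT)·N(d₂)
   = 181.4464·0.904184 − 93.7970·0.890191·0.652029 = 109.618271
B₀ = V₀ − E₀ = 181.4464 − 109.618271 = 71.828129
e^(−λT) = (B₀·e^(rT)/D − 0.3)/(1 − 0.3) = (71.8281·1.123355/93.7970 − 0.3)/0.7 = 0.80035066
λ = −ln(0.80035066)/4.9080 = 0.045376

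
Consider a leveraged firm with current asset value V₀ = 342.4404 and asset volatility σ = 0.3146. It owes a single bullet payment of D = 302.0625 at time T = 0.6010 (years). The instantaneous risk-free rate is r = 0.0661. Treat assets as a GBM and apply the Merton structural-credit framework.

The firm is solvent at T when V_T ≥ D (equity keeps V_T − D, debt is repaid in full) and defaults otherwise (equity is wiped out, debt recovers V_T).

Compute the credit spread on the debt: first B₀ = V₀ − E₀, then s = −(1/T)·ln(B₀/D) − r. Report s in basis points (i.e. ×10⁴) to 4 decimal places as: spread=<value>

Apply the equity-as-call identities (strike 302.0625, horizon 0.6010 years):
d₁ = [ln(V₀/D) + (r + σ²/2)T] / (σ√T)
   = [ln(342.4404/302.0625) + (0.0661 + 0.5·0.3146²)·0.6010] / (0.3146·√0.6010)
   = [0.125464 + 0.069468] / 0.243891 = 0.799255
d₂ = d₁ − σ√T = 0.799255 − 0.243891 = 0.555364
N(d₁) = 0.787929,  N(d₂) = 0.710677,  e^(−rT) = 0.961053
E₀ = V₀·N(d₁) − D·e^(−rT)·N(d₂)
   = 342.4404·0.787929 − 302.0625·0.961053·0.710677 = 63.510509
B₀ = V₀ − E₀ = 342.4404 − 63.510509 = 278.929891
spread = −(1/T)·ln(B₀/D) − r = −(1/0.6010)·ln(278.929891/302.0625) − 0.0661 = 0.06646819
in basis points: 0.06646819 × 10⁴ = 664.6819 bp

spread=664.6819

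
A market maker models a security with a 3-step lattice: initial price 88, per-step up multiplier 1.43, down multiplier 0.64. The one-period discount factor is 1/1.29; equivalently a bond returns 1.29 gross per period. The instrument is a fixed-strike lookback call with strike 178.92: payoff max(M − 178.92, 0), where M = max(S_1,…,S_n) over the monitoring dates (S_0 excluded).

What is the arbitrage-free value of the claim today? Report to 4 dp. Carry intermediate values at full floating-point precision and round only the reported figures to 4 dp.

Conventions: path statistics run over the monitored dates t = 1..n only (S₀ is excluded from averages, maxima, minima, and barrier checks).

price = 20.4028

No-arbitrage gives p* = (R−d)/(u−d) = 0.8228: enumerate every path, weight its payoff by its p*-probability, and discount by R^3.
Enumerate all 2^3 = 8 price paths (U = up ×1.43, D = down ×0.64); each path with k up-moves has probability p*^k·(1−p*)^(3−k).
DDD: M=56.3200, payoff=0.0000, prob=0.005565
UDD: M=125.8400, payoff=0.0000, prob=0.025840
DUD: M=80.5376, payoff=0.0000, prob=0.025840
UUD: M=179.9512, payoff=1.0312, prob=0.119970
DDU: M=56.3200, payoff=0.0000, prob=0.025840
UDU: M=125.8400, payoff=0.0000, prob=0.119970
DUU: M=115.1688, payoff=0.0000, prob=0.119970
UUU: M=257.3302, payoff=78.4102, prob=0.557005
Price = Σ prob·payoff / R^3 = 43.798566 / 2.146689 = 20.4028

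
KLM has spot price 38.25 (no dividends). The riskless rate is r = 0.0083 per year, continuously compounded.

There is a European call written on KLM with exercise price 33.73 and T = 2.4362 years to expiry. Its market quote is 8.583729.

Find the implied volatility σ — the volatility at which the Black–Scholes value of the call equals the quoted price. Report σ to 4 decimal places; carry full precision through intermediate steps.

At σ = 0.2547 the Black–Scholes value reproduces the quote:
σ√T = 0.2547·√2.4362 = 0.397544
d₁ = (ln(S/K) + (r+σ²/2)T) / (σ√T) = (ln(38.25/33.73) + (0.0083+0.2547²/2)·2.4362) / 0.397544 = (0.125756 + 0.099241) / 0.397544 = 0.565967
d₂ = d₁ − σ√T = 0.565967 − 0.397544 = 0.168423
e^{−rT} = 0.979983
N(d₁) = 0.714292,  N(d₂) = 0.566875
V = S·N(d₁) − K·e^{−rT}·N(d₂) = 27.321670 − 18.737942 = 8.583729 (the observed quote) — the price is monotone increasing in volatility, hence this σ is the only solution

sigma = 0.2547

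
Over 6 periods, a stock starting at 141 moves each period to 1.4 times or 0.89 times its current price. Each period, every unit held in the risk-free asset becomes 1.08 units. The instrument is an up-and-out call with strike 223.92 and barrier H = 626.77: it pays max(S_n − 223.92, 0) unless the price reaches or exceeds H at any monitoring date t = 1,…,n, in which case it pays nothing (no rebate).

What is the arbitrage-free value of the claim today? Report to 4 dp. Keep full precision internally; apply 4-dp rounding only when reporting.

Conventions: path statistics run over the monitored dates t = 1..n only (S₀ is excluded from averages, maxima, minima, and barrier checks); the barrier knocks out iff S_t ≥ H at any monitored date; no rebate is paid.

With p* = (R−d)/(u−d) = 0.3725, sum probability × payoff across the paths and divide by R^6.
Enumerate all 2^6 = 64 price paths (U = up ×1.4, D = down ×0.89); each path with k up-moves has probability p*^k·(1−p*)^(6−k).
DDDDDD: M=125.4900, payoff=0.0000, prob=0.061021
UDDDDD: M=197.4000, payoff=0.0000, prob=0.036231
DUDDDD: M=175.6860, payoff=0.0000, prob=0.036231
UUDDDD: M=276.3600, payoff=0.0000, prob=0.021512
DDUDDD: M=156.3605, payoff=0.0000, prob=0.036231
UDUDDD: M=245.9604, payoff=0.0000, prob=0.021512
DUUDDD: M=245.9604, payoff=0.0000, prob=0.021512
UUUDDD: M=386.9040, payoff=48.8353, prob=0.012773
DDDUDD: M=139.1609, payoff=0.0000, prob=0.036231
UDDUDD: M=218.9048, payoff=0.0000, prob=0.021512
DUDUDD: M=218.9048, payoff=0.0000, prob=0.021512
UUDUDD: M=344.3446, payoff=48.8353, prob=0.012773
DDUUDD: M=218.9048, payoff=0.0000, prob=0.021512
UDUUDD: M=344.3446, payoff=48.8353, prob=0.012773
DUUUDD: M=344.3446, payoff=48.8353, prob=0.012773
UUUUDD: M=541.6656, payoff=205.1333, prob=0.007584
DDDDUD: M=125.4900, payoff=0.0000, prob=0.036231
UDDDUD: M=197.4000, payoff=0.0000, prob=0.021512
DUDDUD: M=194.8252, payoff=0.0000, prob=0.021512
UUDDUD: M=306.4667, payoff=48.8353, prob=0.012773
DDUDUD: M=194.8252, payoff=0.0000, prob=0.021512
UDUDUD: M=306.4667, payoff=48.8353, prob=0.012773
DUUDUD: M=306.4667, payoff=48.8353, prob=0.012773
UUUDUD: M=482.0824, payoff=205.1333, prob=0.007584
DDDUUD: M=194.8252, payoff=0.0000, prob=0.021512
UDDUUD: M=306.4667, payoff=48.8353, prob=0.012773
DUDUUD: M=306.4667, payoff=48.8353, prob=0.012773
UUDUUD: M=482.0824, payoff=205.1333, prob=0.007584
DDUUUD: M=306.4667, payoff=48.8353, prob=0.012773
UDUUUD: M=482.0824, payoff=205.1333, prob=0.007584
DUUUUD: M=482.0824, payoff=205.1333, prob=0.007584
UUUUUD: M=758.3318, payoff=0.0000, prob=0.004503
DDDDDU: M=125.4900, payoff=0.0000, prob=0.036231
UDDDDU: M=197.4000, payoff=0.0000, prob=0.021512
DUDDDU: M=175.6860, payoff=0.0000, prob=0.021512
UUDDDU: M=276.3600, payoff=48.8353, prob=0.012773
DDUDDU: M=173.3945, payoff=0.0000, prob=0.021512
UDUDDU: M=272.7553, payoff=48.8353, prob=0.012773
DUUDDU: M=272.7553, payoff=48.8353, prob=0.012773
UUUDDU: M=429.0533, payoff=205.1333, prob=0.007584
DDDUDU: M=173.3945, payoff=0.0000, prob=0.021512
UDDUDU: M=272.7553, payoff=48.8353, prob=0.012773
DUDUDU: M=272.7553, payoff=48.8353, prob=0.012773
UUDUDU: M=429.0533, payoff=205.1333, prob=0.007584
DDUUDU: M=272.7553, payoff=48.8353, prob=0.012773
UDUUDU: M=429.0533, payoff=205.1333, prob=0.007584
DUUUDU: M=429.0533, payoff=205.1333, prob=0.007584
UUUUDU: M=674.9153, payoff=0.0000, prob=0.004503
DDDDUU: M=173.3945, payoff=0.0000, prob=0.021512
UDDDUU: M=272.7553, payoff=48.8353, prob=0.012773
DUDDUU: M=272.7553, payoff=48.8353, prob=0.012773
UUDDUU: M=429.0533, payoff=205.1333, prob=0.007584
DDUDUU: M=272.7553, payoff=48.8353, prob=0.012773
UDUDUU: M=429.0533, payoff=205.1333, prob=0.007584
DUUDUU: M=429.0533, payoff=205.1333, prob=0.007584
UUUDUU: M=674.9153, payoff=0.0000, prob=0.004503
DDDUUU: M=272.7553, payoff=48.8353, prob=0.012773
UDDUUU: M=429.0533, payoff=205.1333, prob=0.007584
DUDUUU: M=429.0533, payoff=205.1333, prob=0.007584
UUDUUU: M=674.9153, payoff=0.0000, prob=0.004503
DDUUUU: M=429.0533, payoff=205.1333, prob=0.007584
UDUUUU: M=674.9153, payoff=0.0000, prob=0.004503
DUUUUU: M=674.9153, payoff=0.0000, prob=0.004503
UUUUUU: M=1061.6646, payoff=0.0000, prob=0.002674
Price = Σ prob·payoff / R^6 = 35.811076 / 1.586874 = 22.5671

price = 22.5671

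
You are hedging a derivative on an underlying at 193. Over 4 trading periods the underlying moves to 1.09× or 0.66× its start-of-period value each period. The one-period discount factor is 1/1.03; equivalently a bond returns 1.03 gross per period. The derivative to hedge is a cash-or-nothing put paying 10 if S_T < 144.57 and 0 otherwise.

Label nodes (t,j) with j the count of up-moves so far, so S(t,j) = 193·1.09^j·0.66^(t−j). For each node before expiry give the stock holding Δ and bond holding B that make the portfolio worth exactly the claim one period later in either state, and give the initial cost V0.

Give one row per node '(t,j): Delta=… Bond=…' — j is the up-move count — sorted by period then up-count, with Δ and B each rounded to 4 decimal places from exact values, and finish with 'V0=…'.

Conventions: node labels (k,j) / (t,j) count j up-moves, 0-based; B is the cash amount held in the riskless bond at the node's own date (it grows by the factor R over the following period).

Under the risk-neutral measure, an up-move has probability p* = (R−d)/(u−d) = 0.8605 and values discount at R = 1.03.
At maturity the claim pays: V(4,0)=10.0000, V(4,1)=10.0000, V(4,2)=10.0000, V(4,3)=0.0000, V(4,4)=0.0000
Node (3,0) S=55.4867: V=(p*·10.0000+(1−p*)·10.0000)/1.03=9.7087; Δ=(10.0000−10.0000)/(60.4805−36.6212)=0.0000; B=V−Δ·S=9.7087
Node (3,1) S=91.6372: V=(p*·10.0000+(1−p*)·10.0000)/1.03=9.7087; Δ=(10.0000−10.0000)/(99.8845−60.4805)=0.0000; B=V−Δ·S=9.7087
Node (3,2) S=151.3402: V=(p*·0.0000+(1−p*)·10.0000)/1.03=1.3547; Δ=(0.0000−10.0000)/(164.9608−99.8845)=-0.1537; B=V−Δ·S=24.6105
Node (3,3) S=249.9406: V=(p*·0.0000+(1−p*)·0.0000)/1.03=0.0000; Δ=(0.0000−0.0000)/(272.4353−164.9608)=0.0000; B=V−Δ·S=0.0000
Node (2,0) S=84.0708: V=(p*·9.7087+(1−p*)·9.7087)/1.03=9.4260; Δ=(9.7087−9.7087)/(91.6372−55.4867)=0.0000; B=V−Δ·S=9.4260
Node (2,1) S=138.8442: V=(p*·1.3547+(1−p*)·9.7087)/1.03=2.4470; Δ=(1.3547−9.7087)/(151.3402−91.6372)=-0.1399; B=V−Δ·S=21.8750
Node (2,2) S=229.3033: V=(p*·0.0000+(1−p*)·1.3547)/1.03=0.1835; Δ=(0.0000−1.3547)/(249.9406−151.3402)=-0.0137; B=V−Δ·S=3.3340
Node (1,0) S=127.3800: V=(p*·2.4470+(1−p*)·9.4260)/1.03=3.3212; Δ=(2.4470−9.4260)/(138.8442−84.0708)=-0.1274; B=V−Δ·S=19.5513
Node (1,1) S=210.3700: V=(p*·0.1835+(1−p*)·2.4470)/1.03=0.4848; Δ=(0.1835−2.4470)/(229.3033−138.8442)=-0.0250; B=V−Δ·S=5.7487
Node (0,0) S=193.0000: V=(p*·0.4848+(1−p*)·3.3212)/1.03=0.8549; Δ=(0.4848−3.3212)/(210.3700−127.3800)=-0.0342; B=V−Δ·S=7.4511
Verification: the root portfolio costs Δ(0,0)·S0 + B(0,0) = 0.8549, matching V0.

(0,0): Delta=-0.0342 Bond=7.4511
(1,0): Delta=-0.1274 Bond=19.5513
(1,1): Delta=-0.0250 Bond=5.7487
(2,0): Delta=0.0000 Bond=9.4260
(2,1): Delta=-0.1399 Bond=21.8750
(2,2): Delta=-0.0137 Bond=3.3340
(3,0): Delta=0.0000 Bond=9.7087
(3,1): Delta=0.0000 Bond=9.7087
(3,2): Delta=-0.1537 Bond=24.6105
(3,3): Delta=0.0000 Bond=0.0000
V0=0.8549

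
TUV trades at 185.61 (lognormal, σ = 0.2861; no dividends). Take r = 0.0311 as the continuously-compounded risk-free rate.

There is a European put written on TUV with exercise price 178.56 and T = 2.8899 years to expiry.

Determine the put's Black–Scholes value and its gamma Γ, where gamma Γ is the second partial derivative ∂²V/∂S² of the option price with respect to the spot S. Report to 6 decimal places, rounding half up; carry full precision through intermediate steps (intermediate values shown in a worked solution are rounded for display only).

price = 23.451166
Γ = 0.003885

σ√T = 0.2861·√2.8899 = 0.486362
d₁ = (ln(S/K) + (r+σ²/2)T) / (σ√T) = (ln(185.61/178.56) + (0.0311+0.2861²/2)·2.8899) / 0.486362 = (0.038723 + 0.208150) / 0.486362 = 0.507591
d₂ = d₁ − σ√T = 0.507591 − 0.486362 = 0.021229
e^{−rT} = 0.914045
N(−d₁) = 0.305870,  N(−d₂) = 0.491531
Put price V = K·e^{−rT}·N(−d₂) − S·N(−d₁) = 80.223724 − 56.772557 = 23.451166
φ(d₁) = (1/√(2π))·e^{−d₁²/2} = 0.350722
Γ = φ(d₁) / (S·σ·√T) = 0.003885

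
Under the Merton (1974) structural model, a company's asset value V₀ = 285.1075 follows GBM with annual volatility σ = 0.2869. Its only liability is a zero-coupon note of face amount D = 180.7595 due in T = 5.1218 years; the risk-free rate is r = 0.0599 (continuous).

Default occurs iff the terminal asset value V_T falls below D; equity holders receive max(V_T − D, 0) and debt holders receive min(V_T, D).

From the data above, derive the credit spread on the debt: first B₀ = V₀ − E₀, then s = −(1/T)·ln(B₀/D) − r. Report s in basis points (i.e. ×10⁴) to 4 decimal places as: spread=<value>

Work the structural quantities from V₀ = 285.1075 against face 180.7595:
d₁ = [ln(V₀/D) + (r + σ²/2)T] / (σ√T)
   = [ln(285.1075/180.7595) + (0.0599 + 0.5·0.2869²)·5.1218] / (0.2869·√5.1218)
   = [0.455699 + 0.517588] / 0.649295 = 1.498990
d₂ = d₁ − σ√T = 1.498990 − 0.649295 = 0.849696
N(d₁) = 0.933062,  N(d₂) = 0.802253,  e^(−rT) = 0.735801
E₀ = V₀·N(d₁) − D·e^(−rT)·N(d₂)
   = 285.1075·0.933062 − 180.7595·0.735801·0.802253 = 159.320929
B₀ = V₀ − E₀ = 285.1075 − 159.320929 = 125.786571
spread = −(1/T)·ln(B₀/D) − r = −(1/5.1218)·ln(125.786571/180.7595) − 0.0599 = 0.01089168
in basis points: 0.01089168 × 10⁴ = 108.9168 bp

spread=108.9168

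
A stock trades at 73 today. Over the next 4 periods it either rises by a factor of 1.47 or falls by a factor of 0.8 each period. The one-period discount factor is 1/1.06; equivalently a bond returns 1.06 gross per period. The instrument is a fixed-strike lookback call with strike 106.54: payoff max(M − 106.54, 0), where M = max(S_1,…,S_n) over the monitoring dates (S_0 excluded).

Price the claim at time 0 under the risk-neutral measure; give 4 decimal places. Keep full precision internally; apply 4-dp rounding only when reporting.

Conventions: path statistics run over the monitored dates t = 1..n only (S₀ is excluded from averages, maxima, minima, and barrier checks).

price = 18.6022

Set p* = 0.3881 (from d < R < u); the path-dependent value is the discounted p*-expectation over all price paths.
Enumerate all 2^4 = 16 price paths (U = up ×1.47, D = down ×0.8); each path with k up-moves has probability p*^k·(1−p*)^(4−k).
DDDD: M=58.4000, payoff=0.0000, prob=0.140228
UDDD: M=107.3100, payoff=0.7700, prob=0.088925
DUDD: M=85.8480, payoff=0.0000, prob=0.088925
UUDD: M=157.7457, payoff=51.2057, prob=0.056392
DDUD: M=68.6784, payoff=0.0000, prob=0.088925
UDUD: M=126.1966, payoff=19.6566, prob=0.056392
DUUD: M=126.1966, payoff=19.6566, prob=0.056392
UUUD: M=231.8862, payoff=125.3462, prob=0.035761
DDDU: M=58.4000, payoff=0.0000, prob=0.088925
UDDU: M=107.3100, payoff=0.7700, prob=0.056392
DUDU: M=100.9572, payoff=0.0000, prob=0.056392
UUDU: M=185.5089, payoff=78.9689, prob=0.035761
DDUU: M=100.9572, payoff=0.0000, prob=0.056392
UDUU: M=185.5089, payoff=78.9689, prob=0.035761
DUUU: M=185.5089, payoff=78.9689, prob=0.035761
UUUU: M=340.8727, payoff=234.3327, prob=0.022677
Price = Σ prob·payoff / R^4 = 23.484853 / 1.262477 = 18.6022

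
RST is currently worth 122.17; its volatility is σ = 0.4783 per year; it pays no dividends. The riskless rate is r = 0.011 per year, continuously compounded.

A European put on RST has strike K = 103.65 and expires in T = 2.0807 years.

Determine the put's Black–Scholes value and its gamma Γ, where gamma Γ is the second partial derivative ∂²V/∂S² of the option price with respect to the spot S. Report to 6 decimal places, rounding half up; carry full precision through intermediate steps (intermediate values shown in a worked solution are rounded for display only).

σ√T = 0.4783·√2.0807 = 0.689930
d₁ = (ln(S/K) + (r+σ²/2)T) / (σ√T) = (ln(122.17/103.65) + (0.011+0.4783²/2)·2.0807) / 0.689930 = (0.164394 + 0.260889) / 0.689930 = 0.616415
d₂ = d₁ − σ√T = 0.616415 − 0.689930 = -0.073515
e^{−rT} = 0.977372
N(−d₁) = 0.268810,  N(−d₂) = 0.529302
Put price V = K·e^{−rT}·N(−d₂) − S·N(−d₁) = 53.620741 − 32.840564 = 20.780177
φ(d₁) = (1/√(2π))·e^{−d₁²/2} = 0.329914
Γ = φ(d₁) / (S·σ·√T) = 0.003914

price = 20.780177
Γ = 0.003914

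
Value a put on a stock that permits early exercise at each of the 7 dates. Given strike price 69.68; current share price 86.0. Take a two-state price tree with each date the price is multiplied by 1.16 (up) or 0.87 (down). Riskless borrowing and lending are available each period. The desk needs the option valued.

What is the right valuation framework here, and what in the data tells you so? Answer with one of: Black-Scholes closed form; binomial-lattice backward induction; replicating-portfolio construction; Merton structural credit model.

framework: binomial-lattice backward induction

Key observation: an American put (K = 69.68, S₀ = 86) on a 7-date tree has no closed form — the optimal stopping decision is embedded and must be resolved recursively from expiry.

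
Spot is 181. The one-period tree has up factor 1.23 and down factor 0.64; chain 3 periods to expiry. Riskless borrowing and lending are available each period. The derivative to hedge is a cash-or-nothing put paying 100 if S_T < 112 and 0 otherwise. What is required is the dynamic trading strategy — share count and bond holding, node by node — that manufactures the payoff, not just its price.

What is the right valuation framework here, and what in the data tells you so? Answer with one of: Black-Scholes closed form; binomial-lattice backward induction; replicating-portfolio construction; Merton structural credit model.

framework: replicating-portfolio construction

Key observation: the task asks for the hedge itself — share and bond holdings at every node of the 3-period tree on spot 181 with factors 1.23/0.64 — which is exactly what the replicating-portfolio construction produces.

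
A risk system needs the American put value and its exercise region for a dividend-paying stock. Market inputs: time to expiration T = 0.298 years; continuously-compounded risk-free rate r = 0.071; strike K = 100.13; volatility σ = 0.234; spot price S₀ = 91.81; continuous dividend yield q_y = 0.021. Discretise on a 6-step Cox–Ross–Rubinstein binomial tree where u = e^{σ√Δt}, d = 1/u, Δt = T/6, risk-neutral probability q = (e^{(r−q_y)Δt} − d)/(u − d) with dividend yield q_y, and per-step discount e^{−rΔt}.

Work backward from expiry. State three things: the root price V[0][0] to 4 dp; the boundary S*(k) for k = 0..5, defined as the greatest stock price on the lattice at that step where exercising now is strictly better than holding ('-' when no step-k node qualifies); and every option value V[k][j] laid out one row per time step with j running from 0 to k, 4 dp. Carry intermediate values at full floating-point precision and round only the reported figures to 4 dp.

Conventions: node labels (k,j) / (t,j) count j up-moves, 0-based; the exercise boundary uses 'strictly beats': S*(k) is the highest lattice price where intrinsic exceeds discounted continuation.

Δt=0.04967, u=1.05353, d=0.94919, q=0.51079, disc=e^(-rΔt)=0.99648
k=6 terminal: V=max(K-S,0) → 32.9869 25.6058 17.4132 8.3200 0.0000 0.0000 0.0000
k=5: j=0 S=70.7374 intr=29.3926 cont=29.1138 V=29.3926[EX]; j=1 S=78.5137 intr=21.6163 cont=21.3457 V=21.6163[EX]; j=2 S=87.1449 intr=12.9851 cont=12.7235 V=12.9851[EX]; j=3 S=96.7249 intr=3.4051 cont=4.0559 V=4.0559[hold]; j=4 S=107.3580 intr=0.0000 cont=0.0000 V=0.0000[hold]; j=5 S=119.1601 intr=0.0000 cont=0.0000 V=0.0000[hold]  S*(5)=87.1449
k=4: j=0 S=74.5242 intr=25.6058 cont=25.3310 V=25.6058[EX]; j=1 S=82.7168 intr=17.4132 cont=17.1470 V=17.4132[EX]; j=2 S=91.8100 intr=8.3200 cont=8.3945 V=8.3945[hold]; j=3 S=101.9028 intr=0.0000 cont=1.9772 V=1.9772[hold]; j=4 S=113.1052 intr=0.0000 cont=0.0000 V=0.0000[hold]  S*(4)=82.7168
k=3: j=0 S=78.5137 intr=21.6163 cont=21.3457 V=21.6163[EX]; j=1 S=87.1449 intr=12.9851 cont=12.7614 V=12.9851[EX]; j=2 S=96.7249 intr=3.4051 cont=5.0985 V=5.0985[hold]; j=3 S=107.3580 intr=0.0000 cont=0.9638 V=0.9638[hold]  S*(3)=87.1449
k=2: j=0 S=82.7168 intr=17.4132 cont=17.1470 V=17.4132[EX]; j=1 S=91.8100 intr=8.3200 cont=8.9252 V=8.9252[hold]; j=2 S=101.9028 intr=0.0000 cont=2.9760 V=2.9760[hold]  S*(2)=82.7168
k=1: j=0 S=87.1449 intr=12.9851 cont=13.0315 V=13.0315[hold]; j=1 S=96.7249 intr=3.4051 cont=5.8657 V=5.8657[hold]  S*(1)=-
k=0: j=0 S=91.8100 intr=8.3200 cont=9.3383 V=9.3383[hold]  S*(0)=-

price = 9.3383
boundary = - - 82.7168 87.1449 82.7168 87.1449
tree:
9.3383
13.0315 5.8657
17.4132 8.9252 2.9760
21.6163 12.9851 5.0985 0.9638
25.6058 17.4132 8.3945 1.9772 0.0000
29.3926 21.6163 12.9851 4.0559 0.0000 0.0000
32.9869 25.6058 17.4132 8.3200 0.0000 0.0000 0.0000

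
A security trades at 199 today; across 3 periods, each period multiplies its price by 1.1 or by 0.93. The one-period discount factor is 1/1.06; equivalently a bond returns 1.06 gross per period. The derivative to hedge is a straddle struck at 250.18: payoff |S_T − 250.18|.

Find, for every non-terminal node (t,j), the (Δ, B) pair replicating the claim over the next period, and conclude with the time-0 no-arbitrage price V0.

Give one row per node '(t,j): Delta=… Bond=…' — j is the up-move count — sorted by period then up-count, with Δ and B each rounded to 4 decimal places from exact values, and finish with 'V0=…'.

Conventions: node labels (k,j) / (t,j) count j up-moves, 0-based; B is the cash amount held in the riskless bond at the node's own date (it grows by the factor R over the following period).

Arbitrage-free pricing uses the up-move probability p* = (R−d)/(u−d) = 0.7647, discounting each step at R = 1.06.
Terminal payoffs: V(3,0)=90.1130, V(3,1)=60.8534, V(3,2)=26.2453, V(3,3)=14.6890
Node (2,0) S=172.1151: V=(p*·60.8534+(1−p*)·90.1130)/1.06=63.9038; Δ=(60.8534−90.1130)/(189.3266−160.0670)=-1.0000; B=V−Δ·S=236.0189
Node (2,1) S=203.5770: V=(p*·26.2453+(1−p*)·60.8534)/1.06=32.4419; Δ=(26.2453−60.8534)/(223.9347−189.3266)=-1.0000; B=V−Δ·S=236.0189
Node (2,2) S=240.7900: V=(p*·14.6890+(1−p*)·26.2453)/1.06=16.4228; Δ=(14.6890−26.2453)/(264.8690−223.9347)=-0.2823; B=V−Δ·S=84.4010
Node (1,0) S=185.0700: V=(p*·32.4419+(1−p*)·63.9038)/1.06=37.5893; Δ=(32.4419−63.9038)/(203.5770−172.1151)=-1.0000; B=V−Δ·S=222.6593
Node (1,1) S=218.9000: V=(p*·16.4228+(1−p*)·32.4419)/1.06=19.0490; Δ=(16.4228−32.4419)/(240.7900−203.5770)=-0.4305; B=V−Δ·S=113.2790
Node (0,0) S=199.0000: V=(p*·19.0490+(1−p*)·37.5893)/1.06=22.0863; Δ=(19.0490−37.5893)/(218.9000−185.0700)=-0.5480; B=V−Δ·S=131.1468
Sanity check at the root: Δ(0,0)·S0 + B(0,0) reproduces V0 = 22.0863.

(0,0): Delta=-0.5480 Bond=131.1468
(1,0): Delta=-1.0000 Bond=222.6593
(1,1): Delta=-0.4305 Bond=113.2790
(2,0): Delta=-1.0000 Bond=236.0189
(2,1): Delta=-1.0000 Bond=236.0189
(2,2): Delta=-0.2823 Bond=84.4010
V0=22.0863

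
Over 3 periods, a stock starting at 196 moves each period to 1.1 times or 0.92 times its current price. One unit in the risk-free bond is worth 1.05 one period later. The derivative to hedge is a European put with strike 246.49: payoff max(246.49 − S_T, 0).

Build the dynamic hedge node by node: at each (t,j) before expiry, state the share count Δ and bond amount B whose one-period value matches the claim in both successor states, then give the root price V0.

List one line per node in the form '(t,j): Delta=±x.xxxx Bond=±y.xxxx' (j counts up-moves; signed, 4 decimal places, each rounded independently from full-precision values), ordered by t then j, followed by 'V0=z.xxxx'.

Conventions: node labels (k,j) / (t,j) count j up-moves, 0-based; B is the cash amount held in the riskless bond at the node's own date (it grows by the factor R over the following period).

(0,0): Delta=-0.8071 Bond=179.7967
(1,0): Delta=-1.0000 Bond=223.5737
(1,1): Delta=-0.7450 Bond=175.4069
(2,0): Delta=-1.0000 Bond=234.7524
(2,1): Delta=-1.0000 Bond=234.7524
(2,2): Delta=-0.6630 Bond=164.7253
V0=21.6088

Under the risk-neutral measure, an up-move has probability p* = (R−d)/(u−d) = 0.7222 and values discount at R = 1.05.
Payoffs at expiry: V(3,0)=93.8672, V(3,1)=64.0062, V(3,2)=28.3028, V(3,3)=0.0000
(2,0): S=165.8944. Δ = (V_up−V_dn)/(S_up−S_dn) = (64.0062−93.8672)/(182.4838−152.6228) = -1.0000. V = [p*·64.0062 + (1−p*)·93.8672]/1.05 = 68.8580. B = V − Δ·S = 234.7524.
(2,1): S=198.3520. Δ = (V_up−V_dn)/(S_up−S_dn) = (28.3028−64.0062)/(218.1872−182.4838) = -1.0000. V = [p*·28.3028 + (1−p*)·64.0062]/1.05 = 36.4004. B = V − Δ·S = 234.7524.
(2,2): S=237.1600. Δ = (V_up−V_dn)/(S_up−S_dn) = (0.0000−28.3028)/(260.8760−218.1872) = -0.6630. V = [p*·0.0000 + (1−p*)·28.3028]/1.05 = 7.4875. B = V − Δ·S = 164.7253.
(1,0): S=180.3200. Δ = (V_up−V_dn)/(S_up−S_dn) = (36.4004−68.8580)/(198.3520−165.8944) = -1.0000. V = [p*·36.4004 + (1−p*)·68.8580]/1.05 = 43.2537. B = V − Δ·S = 223.5737.
(1,1): S=215.6000. Δ = (V_up−V_dn)/(S_up−S_dn) = (7.4875−36.4004)/(237.1600−198.3520) = -0.7450. V = [p*·7.4875 + (1−p*)·36.4004]/1.05 = 14.7799. B = V − Δ·S = 175.4069.
(0,0): S=196.0000. Δ = (V_up−V_dn)/(S_up−S_dn) = (14.7799−43.2537)/(215.6000−180.3200) = -0.8071. V = [p*·14.7799 + (1−p*)·43.2537]/1.05 = 21.6088. B = V − Δ·S = 179.7967.
Check: Δ(0,0)·S0 + B(0,0) = 21.6088 = V0.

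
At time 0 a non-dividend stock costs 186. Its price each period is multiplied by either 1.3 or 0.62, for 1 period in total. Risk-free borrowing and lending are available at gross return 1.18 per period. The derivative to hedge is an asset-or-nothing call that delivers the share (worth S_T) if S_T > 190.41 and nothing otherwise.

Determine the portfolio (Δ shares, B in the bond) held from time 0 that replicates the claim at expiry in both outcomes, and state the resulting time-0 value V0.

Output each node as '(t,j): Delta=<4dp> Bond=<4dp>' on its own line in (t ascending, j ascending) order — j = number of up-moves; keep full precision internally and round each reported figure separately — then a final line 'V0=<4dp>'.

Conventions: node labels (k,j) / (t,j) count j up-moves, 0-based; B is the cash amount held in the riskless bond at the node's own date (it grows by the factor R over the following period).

(0,0): Delta=1.9118 Bond=-186.8345
V0=168.7537

The replicating-portfolio and risk-neutral prices coincide; use p* = (1.18−0.62)/(1.3−0.62) = 0.8235 for the latter.
Payoffs at expiry: V(1,0)=0.0000, V(1,1)=241.8000
Node (0,0) S=186.0000: V=(p*·241.8000+(1−p*)·0.0000)/1.18=168.7537; Δ=(241.8000−0.0000)/(241.8000−115.3200)=1.9118; B=V−Δ·S=-186.8345
Check: Δ(0,0)·S0 + B(0,0) = 168.7537 = V0.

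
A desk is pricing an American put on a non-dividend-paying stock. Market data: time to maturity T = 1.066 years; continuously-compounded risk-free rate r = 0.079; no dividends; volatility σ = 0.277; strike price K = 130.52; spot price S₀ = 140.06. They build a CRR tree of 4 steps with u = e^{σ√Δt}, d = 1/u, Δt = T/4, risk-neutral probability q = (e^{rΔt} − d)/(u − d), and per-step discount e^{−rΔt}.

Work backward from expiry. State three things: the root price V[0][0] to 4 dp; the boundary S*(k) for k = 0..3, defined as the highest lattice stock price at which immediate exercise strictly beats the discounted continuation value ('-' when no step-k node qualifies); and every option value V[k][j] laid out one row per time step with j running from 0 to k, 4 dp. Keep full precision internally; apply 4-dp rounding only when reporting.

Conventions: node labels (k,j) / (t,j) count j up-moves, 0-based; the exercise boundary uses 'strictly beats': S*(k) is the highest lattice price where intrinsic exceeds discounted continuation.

price = 7.6291
boundary = - - 105.2224 91.2021
tree:
7.6291
14.1569 2.3350
25.2976 5.1668 0.0000
39.3179 11.4328 0.0000 0.0000
51.4700 25.2976 0.0000 0.0000 0.0000

Δt=0.26650  u=1.15373  d=0.86676  q=0.53845  discount=0.97917
step 4 (expiry): payoffs max(K−S,0) = 51.4700 25.2976 0.0000 0.0000 0.0000
step 3: (k=3,j=0): S=91.2021, K−S=39.3179, hold=36.5987 ⇒ V=39.3179 exercise | (k=3,j=1): S=121.3979, K−S=9.1221, hold=11.4328 ⇒ V=11.4328 continue | (k=3,j=2): S=161.5910, K−S=0.0000, hold=0.0000 ⇒ V=0.0000 continue | (k=3,j=3): S=215.0915, K−S=0.0000, hold=0.0000 ⇒ V=0.0000 continue  boundary S*=91.2021
step 2: (k=2,j=0): S=105.2224, K−S=25.2976, hold=23.7967 ⇒ V=25.2976 exercise | (k=2,j=1): S=140.0600, K−S=0.0000, hold=5.1668 ⇒ V=5.1668 continue | (k=2,j=2): S=186.4319, K−S=0.0000, hold=0.0000 ⇒ V=0.0000 continue  boundary S*=105.2224
step 1: (k=1,j=0): S=121.3979, K−S=9.1221, hold=14.1569 ⇒ V=14.1569 continue | (k=1,j=1): S=161.5910, K−S=0.0000, hold=2.3350 ⇒ V=2.3350 continue  boundary S*=-
step 0: (k=0,j=0): S=140.0600, K−S=0.0000, hold=7.6291 ⇒ V=7.6291 continue  boundary S*=-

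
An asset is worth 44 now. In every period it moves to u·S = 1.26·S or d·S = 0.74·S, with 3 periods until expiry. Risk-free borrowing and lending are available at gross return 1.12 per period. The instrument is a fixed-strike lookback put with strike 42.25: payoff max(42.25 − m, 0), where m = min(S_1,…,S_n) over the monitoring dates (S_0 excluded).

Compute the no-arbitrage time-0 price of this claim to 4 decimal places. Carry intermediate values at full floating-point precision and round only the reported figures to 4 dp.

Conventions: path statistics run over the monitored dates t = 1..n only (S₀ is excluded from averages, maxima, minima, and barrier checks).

Risk-neutral up-probability p* = (R−d)/(u−d) = (1.12−0.74)/(1.26−0.74) = 0.7308; the claim prices as the p*-weighted sum of path payoffs discounted by R^3.
Enumerate all 2^3 = 8 price paths (U = up ×1.26, D = down ×0.74); each path with k up-moves has probability p*^k·(1−p*)^(3−k).
DDD: m=17.8299, payoff=24.4201, prob=0.019515
UDD: m=30.3589, payoff=11.8911, prob=0.052970
DUD: m=30.3589, payoff=11.8911, prob=0.052970
UUD: m=51.6923, payoff=0.0000, prob=0.143776
DDU: m=24.0944, payoff=18.1556, prob=0.052970
UDU: m=41.0256, payoff=1.2244, prob=0.143776
DUU: m=32.5600, payoff=9.6900, prob=0.143776
UUU: m=55.4400, payoff=0.0000, prob=0.390248
Price = Σ prob·payoff / R^3 = 4.267228 / 1.404928 = 3.0373

price = 3.0373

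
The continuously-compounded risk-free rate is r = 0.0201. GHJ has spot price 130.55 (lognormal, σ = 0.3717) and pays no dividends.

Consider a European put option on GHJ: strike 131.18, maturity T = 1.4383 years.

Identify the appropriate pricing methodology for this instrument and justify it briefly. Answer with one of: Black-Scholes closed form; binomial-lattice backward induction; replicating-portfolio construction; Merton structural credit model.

Key observation: the strike-131.18 put on GHJ is European-exercise on a continuously-modelled lognormal underlying, so its value is a single closed-form evaluation.

framework: Black-Scholes closed form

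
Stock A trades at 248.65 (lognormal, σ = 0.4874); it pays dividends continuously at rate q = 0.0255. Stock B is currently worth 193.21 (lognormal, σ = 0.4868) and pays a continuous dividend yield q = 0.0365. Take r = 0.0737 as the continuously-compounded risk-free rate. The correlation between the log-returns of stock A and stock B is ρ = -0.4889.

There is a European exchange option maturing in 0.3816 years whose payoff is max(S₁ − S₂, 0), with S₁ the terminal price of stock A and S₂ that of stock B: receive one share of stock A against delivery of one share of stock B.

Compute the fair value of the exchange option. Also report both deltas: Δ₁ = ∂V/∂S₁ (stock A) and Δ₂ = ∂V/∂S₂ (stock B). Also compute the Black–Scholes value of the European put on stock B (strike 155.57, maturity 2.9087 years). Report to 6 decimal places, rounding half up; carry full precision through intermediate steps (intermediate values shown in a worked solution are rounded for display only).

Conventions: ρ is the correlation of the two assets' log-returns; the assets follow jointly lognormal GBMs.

exchange price = 77.782169
Δ1 = 0.766939
Δ2 = -0.584428
price(stock B put K=155.57) = 27.481636

σ_eff = √(σ₁² + σ₂² − 2ρσ₁σ₂) = √(0.4874² + 0.4868² − 2·-0.4889·0.4874·0.4868) = 0.840555
d₁ = (ln(S₁/S₂) + (q₂ − q₁ + σ_eff²/2)T) / (σ_eff√T) = (ln(248.65/193.21) + (0.0365 − 0.0255 + 0.353266)·0.3816) / 0.519242 = 0.753545
d₂ = d₁ − σ_eff√T = 0.753545 − 0.519242 = 0.234303
N(d₁) = 0.774439,  N(d₂) = 0.592625
V = S₁·e^{−q₁T}·N(d₁) − S₂·e^{−q₂T}·N(d₂) = 190.699487 − 112.917318 = 77.782169
Δ₁ = e^{−q₁T}·N(d₁) = 0.766939;  Δ₂ = −e^{−q₂T}·N(d₂) = -0.584428
[vanilla: stock B put K=155.57]
σ√T = 0.4868·√2.9087 = 0.830233
d₁ = (ln(S/K) + (r−q+σ²/2)T) / (σ√T) = (ln(193.21/155.57) + (0.0737−0.0365+0.4868²/2)·2.9087) / 0.830233 = (0.216682 + 0.452847) / 0.830233 = 0.806435
d₂ = d₁ − σ√T = 0.806435 − 0.830233 = -0.023798
e^{−rT} = 0.807049
e^{−qT} = 0.899274
N(−d₁) = 0.209996,  N(−d₂) = 0.509493
price = K·e^{−rT}·N(−d₂) − S·e^{−qT}·N(−d₁) = 63.968179 − 36.486543 = 27.481636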